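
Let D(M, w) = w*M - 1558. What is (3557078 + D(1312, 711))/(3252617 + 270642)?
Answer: 4488352/3523259 ≈ 1.2739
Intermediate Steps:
D(M, w) = -1558 + M*w (D(M, w) = M*w - 1558 = -1558 + M*w)
(3557078 + D(1312, 711))/(3252617 + 270642) = (3557078 + (-1558 + 1312*711))/(3252617 + 270642) = (3557078 + (-1558 + 932832))/3523259 = (3557078 + 931274)*(1/3523259) = 4488352*(1/3523259) = 4488352/3523259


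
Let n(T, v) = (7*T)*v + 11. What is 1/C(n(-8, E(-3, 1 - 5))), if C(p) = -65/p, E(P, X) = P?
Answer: -179/65 ≈ -2.7538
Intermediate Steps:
n(T, v) = 11 + 7*T*v (n(T, v) = 7*T*v + 11 = 11 + 7*T*v)
1/C(n(-8, E(-3, 1 - 5))) = 1/(-65/(11 + 7*(-8)*(-3))) = 1/(-65/(11 + 168)) = 1/(-65/179) = -179/65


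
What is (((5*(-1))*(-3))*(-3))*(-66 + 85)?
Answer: -855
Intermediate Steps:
(((5*(-1))*(-3))*(-3))*(-66 + 85) = (-5*(-3)*(-3))*19 = (15*(-3))*19 = -45*19 = -855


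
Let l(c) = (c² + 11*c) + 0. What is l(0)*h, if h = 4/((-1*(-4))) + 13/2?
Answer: 0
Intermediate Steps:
h = 15/2 (h = 4/4 + 13*(½) = 4*(¼) + 13/2 = 1 + 13/2 = 15/2 ≈ 7.5000)
l(c) = c² + 11*c
l(0)*h = (0*(11 + 0))*(15/2) = (0*11)*(15/2) = 0*(15/2) = 0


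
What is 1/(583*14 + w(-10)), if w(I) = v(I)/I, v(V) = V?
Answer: 1/8163 ≈ 0.00012250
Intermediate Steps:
w(I) = 1 (w(I) = I/I = 1)
1/(583*14 + w(-10)) = 1/(583*14 + 1) = 1/(8162 + 1) = 1/8163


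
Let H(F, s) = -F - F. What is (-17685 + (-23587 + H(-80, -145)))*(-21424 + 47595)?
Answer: -1075942152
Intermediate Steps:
H(F, s) = -2*F
(-17685 + (-23587 + H(-80, -145)))*(-21424 + 47595) = (-17685 + (-23587 - 2*(-80)))*(-21424 + 47595) = (-17685 + (-23587 + 160))*26171 = (-17685 - 23427)*26171 = -41112*26171 = -1075942152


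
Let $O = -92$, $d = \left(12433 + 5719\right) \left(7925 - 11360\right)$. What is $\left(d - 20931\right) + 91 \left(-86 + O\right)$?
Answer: $-62389249$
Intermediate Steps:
$d = -62352120$ ($d = 18152 \left(-3435\right) = -62352120$)
$\left(d - 20931\right) + 91 \left(-86 + O\right) = \left(-62352120 - 20931\right) + 91 \left(-86 - 92\right) = -62373051 + 91 \left(-178\right) = -62373051 - 16198 = -62389249$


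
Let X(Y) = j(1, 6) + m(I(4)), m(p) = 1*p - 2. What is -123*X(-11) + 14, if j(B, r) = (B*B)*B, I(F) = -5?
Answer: 752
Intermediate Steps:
j(B, r) = B³ (j(B, r) = B²*B = B³)
m(p) = -2 + p (m(p) = p - 2 = -2 + p)
X(Y) = -6 (X(Y) = 1³ + (-2 - 5) = 1 - 7 = -6)
-123*X(-11) + 14 = -123*(-6) + 14 = 738 + 14 = 752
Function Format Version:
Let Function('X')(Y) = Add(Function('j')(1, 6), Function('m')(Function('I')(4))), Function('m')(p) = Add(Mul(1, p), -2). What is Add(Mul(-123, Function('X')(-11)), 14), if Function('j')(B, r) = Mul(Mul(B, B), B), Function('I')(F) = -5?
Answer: 752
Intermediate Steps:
Function('j')(B, r) = Pow(B, 3) (Function('j')(B, r) = Mul(Pow(B, 2), B) = Pow(B, 3))
Function('m')(p) = Add(-2, p) (Function('m')(p) = Add(p, -2) = Add(-2, p))
Function('X')(Y) = -6 (Function('X')(Y) = Add(Pow(1, 3), Add(-2, -5)) = Add(1, -7) = -6)
Add(Mul(-123, Function('X')(-11)), 14) = Add(Mul(-123, -6), 14) = Add(738, 14) = 752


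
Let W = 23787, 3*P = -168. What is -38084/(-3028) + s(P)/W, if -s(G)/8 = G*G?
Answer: 207484411/18006759 ≈ 11.523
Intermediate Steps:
P = -56 (P = (⅓)*(-168) = -56)
s(G) = -8*G² (s(G) = -8*G*G = -8*G²)
-38084/(-3028) + s(P)/W = -38084/(-3028) - 8*(-56)²/23787 = -38084*(-1/3028) - 8*3136*(1/23787) = 9521/757 - 25088*1/23787 = 9521/757 - 25088/23787 = 207484411/18006759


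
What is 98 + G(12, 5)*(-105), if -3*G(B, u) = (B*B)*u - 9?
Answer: 24983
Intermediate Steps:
G(B, u) = 3 - u*B**2/3 (G(B, u) = -((B*B)*u - 9)/3 = -(B**2*u - 9)/3 = -(u*B**2 - 9)/3 = -(-9 + u*B**2)/3 = 3 - u*B**2/3)
98 + G(12, 5)*(-105) = 98 + (3 - 1/3*5*12**2)*(-105) = 98 + (3 - 1/3*5*144)*(-105) = 98 + (3 - 240)*(-105) = 98 - 237*(-105) = 98 + 24885 = 24983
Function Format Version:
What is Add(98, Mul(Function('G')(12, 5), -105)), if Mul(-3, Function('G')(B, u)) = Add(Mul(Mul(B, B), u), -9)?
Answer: 24983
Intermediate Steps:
Function('G')(B, u) = Add(3, Mul(Rational(-1, 3), u, Pow(B, 2))) (Function('G')(B, u) = Mul(Rational(-1, 3), Add(Mul(Mul(B, B), u), -9)) = Mul(Rational(-1, 3), Add(Mul(Pow(B, 2), u), -9)) = Mul(Rational(-1, 3), Add(Mul(u, Pow(B, 2)), -9)) = Mul(Rational(-1, 3), Add(-9, Mul(u, Pow(B, 2)))) = Add(3, Mul(Rational(-1, 3), u, Pow(B, 2))))
Add(98, Mul(Function('G')(12, 5), -105)) = Add(98, Mul(Add(3, Mul(Rational(-1, 3), 5, Pow(12, 2))), -105)) = Add(98, Mul(Add(3, Mul(Rational(-1, 3), 5, 144)), -105)) = Add(98, Mul(Add(3, -240), -105)) = Add(98, Mul(-237, -105)) = Add(98, 24885) = 24983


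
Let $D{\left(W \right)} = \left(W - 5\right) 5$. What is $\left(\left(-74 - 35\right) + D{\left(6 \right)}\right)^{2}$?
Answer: $10816$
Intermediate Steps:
$D{\left(W \right)} = -25 + 5 W$ ($D{\left(W \right)} = \left(-5 + W\right) 5 = -25 + 5 W$)
$\left(\left(-74 - 35\right) + D{\left(6 \right)}\right)^{2} = \left(\left(-74 - 35\right) + \left(-25 + 5 \cdot 6\right)\right)^{2} = \left(\left(-74 - 35\right) + \left(-25 + 30\right)\right)^{2} = \left(-109 + 5\right)^{2} = \left(-104\right)^{2} = 10816$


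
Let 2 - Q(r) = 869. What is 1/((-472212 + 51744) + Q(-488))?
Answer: -1/421335 ≈ -2.3734e-6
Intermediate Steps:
Q(r) = -867 (Q(r) = 2 - 1*869 = 2 - 869 = -867)
1/((-472212 + 51744) + Q(-488)) = 1/((-472212 + 51744) - 867) = 1/(-420468 - 867) = 1/(-421335) = -1/421335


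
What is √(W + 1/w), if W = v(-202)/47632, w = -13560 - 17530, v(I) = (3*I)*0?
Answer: I*√31090/31090 ≈ 0.0056714*I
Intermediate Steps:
v(I) = 0
w = -31090
W = 0 (W = 0/47632 = 0*(1/47632) = 0)
√(W + 1/w) = √(0 + 1/(-31090)) = √(0 - 1/31090) = √(-1/31090) = I*√31090/31090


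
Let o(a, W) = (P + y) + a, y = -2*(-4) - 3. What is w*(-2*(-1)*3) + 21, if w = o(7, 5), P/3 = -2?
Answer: 57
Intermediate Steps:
y = 5 (y = 8 - 3 = 5)
P = -6 (P = 3*(-2) = -6)
o(a, W) = -1 + a (o(a, W) = (-6 + 5) + a = -1 + a)
w = 6 (w = -1 + 7 = 6)
w*(-2*(-1)*3) + 21 = 6*(-2*(-1)*3) + 21 = 6*(2*3) + 21 = 6*6 + 21 = 36 + 21 = 57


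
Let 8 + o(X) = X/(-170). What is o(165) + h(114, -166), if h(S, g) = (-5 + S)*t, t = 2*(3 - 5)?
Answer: -15129/34 ≈ -444.97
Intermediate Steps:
o(X) = -8 - X/170 (o(X) = -8 + X/(-170) = -8 + X*(-1/170) = -8 - X/170)
t = -4 (t = 2*(-2) = -4)
h(S, g) = 20 - 4*S (h(S, g) = (-5 + S)*(-4) = 20 - 4*S)
o(165) + h(114, -166) = (-8 - 1/170*165) + (20 - 4*114) = (-8 - 33/34) + (20 - 456) = -305/34 - 436 = -15129/34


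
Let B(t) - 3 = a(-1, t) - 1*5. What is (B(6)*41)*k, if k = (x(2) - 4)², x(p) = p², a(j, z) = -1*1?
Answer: 0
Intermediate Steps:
a(j, z) = -1
B(t) = -3 (B(t) = 3 + (-1 - 1*5) = 3 + (-1 - 5) = 3 - 6 = -3)
k = 0 (k = (2² - 4)² = (4 - 4)² = 0² = 0)
(B(6)*41)*k = -3*41*0 = -123*0 = 0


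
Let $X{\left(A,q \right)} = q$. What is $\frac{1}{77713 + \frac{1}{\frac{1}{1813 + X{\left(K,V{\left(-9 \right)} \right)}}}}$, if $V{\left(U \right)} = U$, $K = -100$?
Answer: $\frac{1}{79517} \approx 1.2576 \cdot 10^{-5}$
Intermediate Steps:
$\frac{1}{77713 + \frac{1}{\frac{1}{1813 + X{\left(K,V{\left(-9 \right)} \right)}}}} = \frac{1}{77713 + \frac{1}{\frac{1}{1813 - 9}}} = \frac{1}{77713 + \frac{1}{\frac{1}{1804}}} = \frac{1}{77713 + 1804} = \frac{1}{79517}$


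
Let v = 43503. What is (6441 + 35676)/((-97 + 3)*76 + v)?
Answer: 42117/36359 ≈ 1.1584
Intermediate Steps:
(6441 + 35676)/((-97 + 3)*76 + v) = (6441 + 35676)/((-97 + 3)*76 + 43503) = 42117/(-94*76 + 43503) = 42117/(-7144 + 43503) = 42117/36359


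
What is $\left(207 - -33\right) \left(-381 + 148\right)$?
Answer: $-55920$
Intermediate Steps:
$\left(207 - -33\right) \left(-381 + 148\right) = \left(207 + 33\right) \left(-233\right) = 240 \left(-233\right) = -55920$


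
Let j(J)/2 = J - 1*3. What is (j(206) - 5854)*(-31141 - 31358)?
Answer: 340494552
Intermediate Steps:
j(J) = -6 + 2*J (j(J) = 2*(J - 1*3) = 2*(J - 3) = 2*(-3 + J) = -6 + 2*J)
(j(206) - 5854)*(-31141 - 31358) = ((-6 + 2*206) - 5854)*(-31141 - 31358) = ((-6 + 412) - 5854)*(-62499) = (406 - 5854)*(-62499) = -5448*(-62499) = 340494552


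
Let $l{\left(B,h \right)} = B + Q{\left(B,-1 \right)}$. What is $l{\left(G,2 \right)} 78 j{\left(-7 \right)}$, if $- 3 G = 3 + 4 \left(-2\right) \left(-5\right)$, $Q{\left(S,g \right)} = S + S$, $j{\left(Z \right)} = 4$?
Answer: $-13416$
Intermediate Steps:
$Q{\left(S,g \right)} = 2 S$
$G = - \frac{43}{3}$ ($G = - \frac{3 + 4 \left(-2\right) \left(-5\right)}{3} = - \frac{3 - -40}{3} = - \frac{3 + 40}{3} = \left(- \frac{1}{3}\right) 43 = - \frac{43}{3} \approx -14.333$)
$l{\left(B,h \right)} = 3 B$ ($l{\left(B,h \right)} = B + 2 B = 3 B$)
$l{\left(G,2 \right)} 78 j{\left(-7 \right)} = 3 \left(- \frac{43}{3}\right) 78 \cdot 4 = \left(-43\right) 78 \cdot 4 = \left(-3354\right) 4 = -13416$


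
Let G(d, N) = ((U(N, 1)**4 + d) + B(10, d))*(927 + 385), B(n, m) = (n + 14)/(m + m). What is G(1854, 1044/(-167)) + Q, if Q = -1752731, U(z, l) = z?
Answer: 644973271887574985/240339063189 ≈ 2.6836e+6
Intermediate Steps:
B(n, m) = (14 + n)/(2*m) (B(n, m) = (14 + n)/((2*m)) = (14 + n)*(1/(2*m)) = (14 + n)/(2*m))
G(d, N) = 1312*d + 1312*N**4 + 15744/d (G(d, N) = ((N**4 + d) + (14 + 10)/(2*d))*(927 + 385) = ((d + N**4) + (1/2)*24/d)*1312 = ((d + N**4) + 12/d)*1312 = (d + N**4 + 12/d)*1312 = 1312*d + 1312*N**4 + 15744/d)
G(1854, 1044/(-167)) + Q = 1312*(12 + 1854*(1854 + (1044/(-167))**4))/1854 - 1752731 = 1312*(1/1854)*(12 + 1854*(1854 + (1044*(-1/167))**4)) - 1752731 = 1312*(1/1854)*(12 + 1854*(1854 + (-1044/167)**4)) - 1752731 = 1312*(1/1854)*(12 + 1854*(1854 + 1187960484096/777796321)) - 1752731 = 1312*(1/1854)*(12 + 1854*(2629994863230/777796321)) - 1752731 = 1312*(1/1854)*(12 + 4876010476428420/777796321) - 1752731 = 1312*(1/1854)*(4876019809984272/777796321) - 1752731 = 1066222998449894144/240339063189 - 1752731 = 644973271887574985/240339063189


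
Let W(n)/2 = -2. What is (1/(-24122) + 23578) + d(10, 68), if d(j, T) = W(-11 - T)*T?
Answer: 562187331/24122 ≈ 23306.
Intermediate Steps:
W(n) = -4 (W(n) = 2*(-2) = -4)
d(j, T) = -4*T
(1/(-24122) + 23578) + d(10, 68) = (1/(-24122) + 23578) - 4*68 = (-1/24122 + 23578) - 272 = 568748515/24122 - 272 = 562187331/24122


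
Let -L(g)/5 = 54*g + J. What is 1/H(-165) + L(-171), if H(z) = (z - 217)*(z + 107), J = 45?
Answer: 1017957421/22156 ≈ 45945.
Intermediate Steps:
H(z) = (-217 + z)*(107 + z)
L(g) = -225 - 270*g (L(g) = -5*(54*g + 45) = -5*(45 + 54*g) = -225 - 270*g)
1/H(-165) + L(-171) = 1/(-23219 + (-165)² - 110*(-165)) + (-225 - 270*(-171)) = 1/(-23219 + 27225 + 18150) + (-225 + 46170) = 1/22156 + 45945 = 1017957421/22156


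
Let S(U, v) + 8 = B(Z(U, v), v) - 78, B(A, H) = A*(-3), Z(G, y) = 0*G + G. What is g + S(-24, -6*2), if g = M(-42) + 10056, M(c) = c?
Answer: 10000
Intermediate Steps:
Z(G, y) = G (Z(G, y) = 0 + G = G)
B(A, H) = -3*A
S(U, v) = -86 - 3*U (S(U, v) = -8 + (-3*U - 78) = -8 + (-78 - 3*U) = -86 - 3*U)
g = 10014 (g = -42 + 10056 = 10014)
g + S(-24, -6*2) = 10014 + (-86 - 3*(-24)) = 10014 + (-86 + 72) = 10014 - 14 = 10000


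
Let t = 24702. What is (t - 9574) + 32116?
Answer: 47244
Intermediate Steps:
(t - 9574) + 32116 = (24702 - 9574) + 32116 = 15128 + 32116 = 47244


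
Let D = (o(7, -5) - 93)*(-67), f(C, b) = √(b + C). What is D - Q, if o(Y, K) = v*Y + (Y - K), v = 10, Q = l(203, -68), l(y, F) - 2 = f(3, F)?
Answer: 735 - I*√65 ≈ 735.0 - 8.0623*I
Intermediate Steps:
f(C, b) = √(C + b)
l(y, F) = 2 + √(3 + F)
Q = 2 + I*√65 (Q = 2 + √(3 - 68) = 2 + √(-65) = 2 + I*√65 ≈ 2.0 + 8.0623*I)
o(Y, K) = -K + 11*Y (o(Y, K) = 10*Y + (Y - K) = -K + 11*Y)
D = 737 (D = ((-1*(-5) + 11*7) - 93)*(-67) = ((5 + 77) - 93)*(-67) = (82 - 93)*(-67) = -11*(-67) = 737)
D - Q = 737 - (2 + I*√65) = 737 + (-2 - I*√65) = 735 - I*√65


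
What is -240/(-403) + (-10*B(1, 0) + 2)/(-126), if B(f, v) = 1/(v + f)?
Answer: 16732/25389 ≈ 0.65903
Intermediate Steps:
B(f, v) = 1/(f + v)
-240/(-403) + (-10*B(1, 0) + 2)/(-126) = -240/(-403) + (-10/(1 + 0) + 2)/(-126) = -240*(-1/403) + (-10/1 + 2)*(-1/126) = 240/403 + (-10*1 + 2)*(-1/126) = 240/403 + (-10 + 2)*(-1/126) = 240/403 - 8*(-1/126) = 240/403 + 4/63 = 16732/25389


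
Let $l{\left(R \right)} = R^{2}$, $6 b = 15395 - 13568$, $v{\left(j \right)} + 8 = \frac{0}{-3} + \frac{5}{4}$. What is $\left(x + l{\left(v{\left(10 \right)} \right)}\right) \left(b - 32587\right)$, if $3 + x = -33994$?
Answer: $\frac{35073192995}{32} \approx 1.096 \cdot 10^{9}$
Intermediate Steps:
$v{\left(j \right)} = - \frac{27}{4}$ ($v{\left(j \right)} = -8 + \left(\frac{0}{-3} + \frac{5}{4}\right) = -8 + \left(0 \left(- \frac{1}{3}\right) + 5 \cdot \frac{1}{4}\right) = -8 + \left(0 + \frac{5}{4}\right) = -8 + \frac{5}{4} = - \frac{27}{4}$)
$x = -33997$ ($x = -3 - 33994 = -33997$)
$b = \frac{609}{2}$ ($b = \frac{15395 - 13568}{6} = \frac{1}{6} \cdot 1827 = \frac{609}{2} \approx 304.5$)
$\left(x + l{\left(v{\left(10 \right)} \right)}\right) \left(b - 32587\right) = \left(-33997 + \left(- \frac{27}{4}\right)^{2}\right) \left(\frac{609}{2} - 32587\right) = \left(-33997 + \frac{729}{16}\right) \left(- \frac{64565}{2}\right) = \left(- \frac{543223}{16}\right) \left(- \frac{64565}{2}\right) = \frac{35073192995}{32}$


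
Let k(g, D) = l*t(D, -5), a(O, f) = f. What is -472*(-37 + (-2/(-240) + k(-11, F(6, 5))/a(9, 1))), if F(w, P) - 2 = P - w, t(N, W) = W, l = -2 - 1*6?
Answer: -21299/15 ≈ -1419.9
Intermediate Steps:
l = -8 (l = -2 - 6 = -8)
F(w, P) = 2 + P - w (F(w, P) = 2 + (P - w) = 2 + P - w)
k(g, D) = 40 (k(g, D) = -8*(-5) = 40)
-472*(-37 + (-2/(-240) + k(-11, F(6, 5))/a(9, 1))) = -472*(-37 + (-2/(-240) + 40/1)) = -472*(-37 + (-2*(-1/240) + 40*1)) = -472*(-37 + (1/120 + 40)) = -472*(-37 + 4801/120) = -472*361/120 = -21299/15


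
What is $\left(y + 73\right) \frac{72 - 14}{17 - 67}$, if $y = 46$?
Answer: $- \frac{3451}{25} \approx -138.04$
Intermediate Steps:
$\left(y + 73\right) \frac{72 - 14}{17 - 67} = \left(46 + 73\right) \frac{72 - 14}{17 - 67} = 119 \frac{58}{-50} = 119 \cdot 58 \left(- \frac{1}{50}\right) = 119 \left(- \frac{29}{25}\right) = - \frac{3451}{25}$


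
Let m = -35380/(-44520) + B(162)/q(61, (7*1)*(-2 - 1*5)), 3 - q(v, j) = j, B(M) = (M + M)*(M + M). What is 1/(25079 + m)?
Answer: 28938/784178243 ≈ 3.6902e-5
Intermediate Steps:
B(M) = 4*M² (B(M) = (2*M)*(2*M) = 4*M²)
q(v, j) = 3 - j
m = 58442141/28938 (m = -35380/(-44520) + (4*162²)/(3 - 7*1*(-2 - 1*5)) = -35380*(-1/44520) + (4*26244)/(3 - 7*(-2 - 5)) = 1769/2226 + 104976/(3 - 7*(-7)) = 1769/2226 + 104976/(3 - 1*(-49)) = 1769/2226 + 104976/(3 + 49) = 1769/2226 + 104976/52 = 1769/2226 + 104976*(1/52) = 1769/2226 + 26244/13 = 58442141/28938 ≈ 2019.6)
1/(25079 + m) = 1/(25079 + 58442141/28938) = 1/(784178243/28938) = 28938/784178243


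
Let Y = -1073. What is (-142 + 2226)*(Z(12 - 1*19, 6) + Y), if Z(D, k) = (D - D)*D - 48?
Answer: -2336164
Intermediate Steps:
Z(D, k) = -48 (Z(D, k) = 0*D - 48 = 0 - 48 = -48)
(-142 + 2226)*(Z(12 - 1*19, 6) + Y) = (-142 + 2226)*(-48 - 1073) = 2084*(-1121) = -2336164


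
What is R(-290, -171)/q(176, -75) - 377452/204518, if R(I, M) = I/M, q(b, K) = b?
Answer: -2825121293/1538793432 ≈ -1.8359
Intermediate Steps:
R(-290, -171)/q(176, -75) - 377452/204518 = -290/(-171)/176 - 377452/204518 = -290*(-1/171)*(1/176) - 377452*1/204518 = (290/171)*(1/176) - 188726/102259 = 145/15048 - 188726/102259 = -2825121293/1538793432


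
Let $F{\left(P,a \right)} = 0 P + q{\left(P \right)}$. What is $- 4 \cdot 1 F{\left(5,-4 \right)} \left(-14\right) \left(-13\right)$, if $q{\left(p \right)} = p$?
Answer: $-3640$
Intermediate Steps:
$F{\left(P,a \right)} = P$ ($F{\left(P,a \right)} = 0 P + P = 0 + P = P$)
$- 4 \cdot 1 F{\left(5,-4 \right)} \left(-14\right) \left(-13\right) = - 4 \cdot 1 \cdot 5 \left(-14\right) \left(-13\right) = - 4 \left(\left(-70\right) \left(-13\right)\right) = - 4 \cdot 910 = \left(-1\right) 3640 = -3640$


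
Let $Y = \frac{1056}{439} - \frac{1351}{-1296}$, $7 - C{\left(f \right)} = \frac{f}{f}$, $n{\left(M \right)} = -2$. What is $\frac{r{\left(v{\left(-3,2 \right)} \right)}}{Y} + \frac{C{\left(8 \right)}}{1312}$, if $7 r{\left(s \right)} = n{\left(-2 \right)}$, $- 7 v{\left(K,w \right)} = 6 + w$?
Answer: $- \frac{705259563}{9007965680} \approx -0.078293$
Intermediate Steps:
$v{\left(K,w \right)} = - \frac{6}{7} - \frac{w}{7}$ ($v{\left(K,w \right)} = - \frac{6 + w}{7} = - \frac{6}{7} - \frac{w}{7}$)
$C{\left(f \right)} = 6$ ($C{\left(f \right)} = 7 - \frac{f}{f} = 7 - 1 = 6$)
$r{\left(s \right)} = - \frac{2}{7}$ ($r{\left(s \right)} = \frac{1}{7} \left(-2\right) = - \frac{2}{7}$)
$Y = \frac{1961665}{568944}$ ($Y = 1056 \cdot \frac{1}{439} - - \frac{1351}{1296} = \frac{1056}{439} + \frac{1351}{1296} = \frac{1961665}{568944} \approx 3.4479$)
$\frac{r{\left(v{\left(-3,2 \right)} \right)}}{Y} + \frac{C{\left(8 \right)}}{1312} = - \frac{2}{7 \cdot \frac{1961665}{568944}} + \frac{6}{1312} = \left(- \frac{2}{7}\right) \frac{568944}{1961665} + 6 \cdot \frac{1}{1312} = - \frac{1137888}{13731655} + \frac{3}{656} = - \frac{705259563}{9007965680}$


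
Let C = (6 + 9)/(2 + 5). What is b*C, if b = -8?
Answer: -120/7 ≈ -17.143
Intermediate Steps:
C = 15/7 ≈ 2.1429
b*C = -8*15/7 = -120/7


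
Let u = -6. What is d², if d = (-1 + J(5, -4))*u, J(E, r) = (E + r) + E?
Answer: 900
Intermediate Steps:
J(E, r) = r + 2*E
d = -30 (d = (-1 + (-4 + 2*5))*(-6) = (-1 + (-4 + 10))*(-6) = (-1 + 6)*(-6) = 5*(-6) = -30)
d² = (-30)² = 900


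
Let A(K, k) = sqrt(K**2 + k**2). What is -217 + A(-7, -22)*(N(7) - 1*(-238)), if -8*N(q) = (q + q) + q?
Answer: -217 + 1883*sqrt(533)/8 ≈ 5217.1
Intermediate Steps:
N(q) = -3*q/8 (N(q) = -((q + q) + q)/8 = -(2*q + q)/8 = -3*q/8)
-217 + A(-7, -22)*(N(7) - 1*(-238)) = -217 + sqrt((-7)**2 + (-22)**2)*(-3/8*7 - 1*(-238)) = -217 + sqrt(49 + 484)*(-21/8 + 238) = -217 + sqrt(533)*(1883/8) = -217 + 1883*sqrt(533)/8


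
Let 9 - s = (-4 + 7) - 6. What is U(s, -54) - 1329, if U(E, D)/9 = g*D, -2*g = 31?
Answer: 6204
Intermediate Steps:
g = -31/2 (g = -1/2*31 = -31/2 ≈ -15.500)
s = 12 (s = 9 - ((-4 + 7) - 6) = 9 - (3 - 6) = 9 - 1*(-3) = 9 + 3 = 12)
U(E, D) = -279*D/2 (U(E, D) = 9*(-31*D/2) = -279*D/2)
U(s, -54) - 1329 = -279/2*(-54) - 1329 = 7533 - 1329 = 6204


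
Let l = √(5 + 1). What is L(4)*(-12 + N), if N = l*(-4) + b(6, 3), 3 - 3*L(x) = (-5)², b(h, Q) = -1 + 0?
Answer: 286/3 + 88*√6/3 ≈ 167.19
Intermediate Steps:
b(h, Q) = -1
l = √6 ≈ 2.4495
L(x) = -22/3 (L(x) = 1 - ⅓*(-5)² = 1 - ⅓*25 = 1 - 25/3 = -22/3)
N = -1 - 4*√6 (N = √6*(-4) - 1 = -4*√6 - 1 = -1 - 4*√6 ≈ -10.798)
L(4)*(-12 + N) = -22*(-12 + (-1 - 4*√6))/3 = -22*(-13 - 4*√6)/3 = 286/3 + 88*√6/3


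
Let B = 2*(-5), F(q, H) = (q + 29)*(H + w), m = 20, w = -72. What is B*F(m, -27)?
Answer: 48510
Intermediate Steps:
F(q, H) = (-72 + H)*(29 + q) (F(q, H) = (q + 29)*(H - 72) = (29 + q)*(-72 + H) = (-72 + H)*(29 + q))
B = -10
B*F(m, -27) = -10*(-2088 - 72*20 + 29*(-27) - 27*20) = -10*(-2088 - 1440 - 783 - 540) = -10*(-4851) = 48510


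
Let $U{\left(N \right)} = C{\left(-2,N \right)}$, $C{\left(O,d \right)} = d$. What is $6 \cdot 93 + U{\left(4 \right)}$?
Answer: $562$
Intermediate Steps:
$U{\left(N \right)} = N$
$6 \cdot 93 + U{\left(4 \right)} = 6 \cdot 93 + 4 = 558 + 4 = 562$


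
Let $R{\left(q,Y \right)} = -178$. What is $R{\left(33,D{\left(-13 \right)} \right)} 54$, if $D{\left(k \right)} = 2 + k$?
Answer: $-9612$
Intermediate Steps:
$R{\left(33,D{\left(-13 \right)} \right)} 54 = \left(-178\right) 54 = -9612$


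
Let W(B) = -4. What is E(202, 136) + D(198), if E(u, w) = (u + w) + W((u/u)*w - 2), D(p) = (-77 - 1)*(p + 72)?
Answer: -20726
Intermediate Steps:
D(p) = -5616 - 78*p (D(p) = -78*(72 + p) = -5616 - 78*p)
E(u, w) = -4 + u + w (E(u, w) = (u + w) - 4 = -4 + u + w)
E(202, 136) + D(198) = (-4 + 202 + 136) + (-5616 - 78*198) = 334 + (-5616 - 15444) = 334 - 21060 = -20726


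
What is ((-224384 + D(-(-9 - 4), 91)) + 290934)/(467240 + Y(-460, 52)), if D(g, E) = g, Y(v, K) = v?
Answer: 66563/466780 ≈ 0.14260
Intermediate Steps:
((-224384 + D(-(-9 - 4), 91)) + 290934)/(467240 + Y(-460, 52)) = ((-224384 - (-9 - 4)) + 290934)/(467240 - 460) = ((-224384 - 1*(-13)) + 290934)/466780 = ((-224384 + 13) + 290934)*(1/466780) = (-224371 + 290934)*(1/466780) = 66563*(1/466780) = 66563/466780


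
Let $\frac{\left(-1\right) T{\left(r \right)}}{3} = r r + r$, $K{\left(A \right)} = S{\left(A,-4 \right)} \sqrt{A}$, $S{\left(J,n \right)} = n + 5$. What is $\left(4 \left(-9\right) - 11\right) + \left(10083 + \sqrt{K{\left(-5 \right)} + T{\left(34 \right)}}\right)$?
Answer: $10036 + \sqrt{-3570 + i \sqrt{5}} \approx 10036.0 + 59.749 i$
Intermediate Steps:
$S{\left(J,n \right)} = 5 + n$
$K{\left(A \right)} = \sqrt{A}$ ($K{\left(A \right)} = \left(5 - 4\right) \sqrt{A} = 1 \sqrt{A} = \sqrt{A}$)
$T{\left(r \right)} = - 3 r - 3 r^{2}$ ($T{\left(r \right)} = - 3 \left(r r + r\right) = - 3 \left(r^{2} + r\right) = - 3 \left(r + r^{2}\right) = - 3 r - 3 r^{2}$)
$\left(4 \left(-9\right) - 11\right) + \left(10083 + \sqrt{K{\left(-5 \right)} + T{\left(34 \right)}}\right) = \left(4 \left(-9\right) - 11\right) + \left(10083 + \sqrt{\sqrt{-5} - 102 \left(1 + 34\right)}\right) = \left(-36 - 11\right) + \left(10083 + \sqrt{i \sqrt{5} - 102 \cdot 35}\right) = -47 + \left(10083 + \sqrt{i \sqrt{5} - 3570}\right) = -47 + \left(10083 + \sqrt{-3570 + i \sqrt{5}}\right) = 10036 + \sqrt{-3570 + i \sqrt{5}}$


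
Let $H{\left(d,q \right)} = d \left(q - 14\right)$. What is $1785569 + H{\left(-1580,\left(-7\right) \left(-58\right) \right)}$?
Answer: $1166209$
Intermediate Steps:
$H{\left(d,q \right)} = d \left(-14 + q\right)$
$1785569 + H{\left(-1580,\left(-7\right) \left(-58\right) \right)} = 1785569 - 1580 \left(-14 - -406\right) = 1785569 - 1580 \left(-14 + 406\right) = 1785569 - 619360 = 1166209$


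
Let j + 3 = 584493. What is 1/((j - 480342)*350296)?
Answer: 1/36482627808 ≈ 2.7410e-11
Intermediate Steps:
j = 584490 (j = -3 + 584493 = 584490)
1/((j - 480342)*350296) = 1/((584490 - 480342)*350296) = (1/350296)/104148 = (1/104148)*(1/350296) = 1/36482627808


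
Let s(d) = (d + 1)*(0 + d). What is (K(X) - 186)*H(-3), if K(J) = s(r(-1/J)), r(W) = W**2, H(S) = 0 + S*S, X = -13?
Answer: -47809584/28561 ≈ -1673.9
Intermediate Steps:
H(S) = S**2 (H(S) = 0 + S**2 = S**2)
s(d) = d*(1 + d) (s(d) = (1 + d)*d = d*(1 + d))
K(J) = (1 + J**(-2))/J**2 (K(J) = (-1/J)**2*(1 + (-1/J)**2) = (1 + J**(-2))/J**2)
(K(X) - 186)*H(-3) = ((1 + (-13)**2)/(-13)**4 - 186)*(-3)**2 = ((1 + 169)/28561 - 186)*9 = ((1/28561)*170 - 186)*9 = (170/28561 - 186)*9 = -5312176/28561*9 = -47809584/28561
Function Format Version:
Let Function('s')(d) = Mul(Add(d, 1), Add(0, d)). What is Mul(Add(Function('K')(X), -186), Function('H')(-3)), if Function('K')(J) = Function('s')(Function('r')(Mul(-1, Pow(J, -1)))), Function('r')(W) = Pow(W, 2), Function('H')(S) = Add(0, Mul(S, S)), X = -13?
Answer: Rational(-47809584, 28561) ≈ -1673.9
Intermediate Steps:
Function('H')(S) = Pow(S, 2) (Function('H')(S) = Add(0, Pow(S, 2)) = Pow(S, 2))
Function('s')(d) = Mul(d, Add(1, d)) (Function('s')(d) = Mul(Add(1, d), d) = Mul(d, Add(1, d)))
Function('K')(J) = Mul(Pow(J, -2), Add(1, Pow(J, -2))) (Function('K')(J) = Mul(Pow(Mul(-1, Pow(J, -1)), 2), Add(1, Pow(Mul(-1, Pow(J, -1)), 2))) = Mul(Pow(J, -2), Add(1, Pow(J, -2))))
Mul(Add(Function('K')(X), -186), Function('H')(-3)) = Mul(Add(Mul(Pow(-13, -4), Add(1, Pow(-13, 2))), -186), Pow(-3, 2)) = Mul(Add(Mul(Rational(1, 28561), Add(1, 169)), -186), 9) = Mul(Add(Mul(Rational(1, 28561), 170), -186), 9) = Mul(Add(Rational(170, 28561), -186), 9) = Mul(Rational(-5312176, 28561), 9) = Rational(-47809584, 28561)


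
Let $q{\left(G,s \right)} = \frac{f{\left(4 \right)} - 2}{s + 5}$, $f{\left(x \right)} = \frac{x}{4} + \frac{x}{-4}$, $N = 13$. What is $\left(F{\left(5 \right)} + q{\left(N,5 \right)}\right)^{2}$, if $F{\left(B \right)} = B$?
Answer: $\frac{576}{25} \approx 23.04$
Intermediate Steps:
$f{\left(x \right)} = 0$ ($f{\left(x \right)} = x \frac{1}{4} + x \left(- \frac{1}{4}\right) = \frac{x}{4} - \frac{x}{4} = 0$)
$q{\left(G,s \right)} = - \frac{2}{5 + s}$ ($q{\left(G,s \right)} = \frac{0 - 2}{s + 5} = - \frac{2}{5 + s}$)
$\left(F{\left(5 \right)} + q{\left(N,5 \right)}\right)^{2} = \left(5 - \frac{2}{5 + 5}\right)^{2} = \left(5 - \frac{2}{10}\right)^{2} = \left(5 - \frac{1}{5}\right)^{2} = \left(\frac{24}{5}\right)^{2} = \frac{576}{25}$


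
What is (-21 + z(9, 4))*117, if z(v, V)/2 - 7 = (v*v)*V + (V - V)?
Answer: 74997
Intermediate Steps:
z(v, V) = 14 + 2*V*v**2 (z(v, V) = 14 + 2*((v*v)*V + (V - V)) = 14 + 2*(v**2*V + 0) = 14 + 2*(V*v**2 + 0) = 14 + 2*(V*v**2) = 14 + 2*V*v**2)
(-21 + z(9, 4))*117 = (-21 + (14 + 2*4*9**2))*117 = (-21 + (14 + 2*4*81))*117 = (-21 + (14 + 648))*117 = (-21 + 662)*117 = 641*117 = 74997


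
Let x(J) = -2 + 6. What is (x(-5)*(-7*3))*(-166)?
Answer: 13944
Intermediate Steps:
x(J) = 4
(x(-5)*(-7*3))*(-166) = (4*(-7*3))*(-166) = (4*(-21))*(-166) = -84*(-166) = 13944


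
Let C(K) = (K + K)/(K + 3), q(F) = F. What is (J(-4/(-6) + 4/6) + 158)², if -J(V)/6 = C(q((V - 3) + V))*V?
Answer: 25600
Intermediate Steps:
C(K) = 2*K/(3 + K) (C(K) = (2*K)/(3 + K) = 2*K/(3 + K))
J(V) = 18 - 12*V (J(V) = -6*2*((V - 3) + V)/(3 + ((V - 3) + V))*V = -6*2*((-3 + V) + V)/(3 + ((-3 + V) + V))*V = -6*2*(-3 + 2*V)/(3 + (-3 + 2*V))*V = -6*2*(-3 + 2*V)/((2*V))*V = -6*2*(-3 + 2*V)*(1/(2*V))*V = -6*(-3 + 2*V)/V*V = -6*(-3 + 2*V) = 18 - 12*V)
(J(-4/(-6) + 4/6) + 158)² = ((18 - 12*(-4/(-6) + 4/6)) + 158)² = ((18 - 12*(-4*(-⅙) + 4*(⅙))) + 158)² = ((18 - 12*(⅔ + ⅔)) + 158)² = ((18 - 12*4/3) + 158)² = ((18 - 16) + 158)² = (2 + 158)² = 160² = 25600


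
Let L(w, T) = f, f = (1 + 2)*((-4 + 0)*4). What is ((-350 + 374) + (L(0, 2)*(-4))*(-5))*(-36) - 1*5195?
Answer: 28501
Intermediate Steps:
f = -48 (f = 3*(-4*4) = 3*(-16) = -48)
L(w, T) = -48
((-350 + 374) + (L(0, 2)*(-4))*(-5))*(-36) - 1*5195 = ((-350 + 374) - 48*(-4)*(-5))*(-36) - 1*5195 = (24 + 192*(-5))*(-36) - 5195 = (24 - 960)*(-36) - 5195 = -936*(-36) - 5195 = 33696 - 5195 = 28501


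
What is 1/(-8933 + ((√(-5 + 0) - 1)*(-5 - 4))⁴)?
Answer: -I/(35177*I + 104976*√5) ≈ -6.244e-7 - 4.1666e-6*I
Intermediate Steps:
1/(-8933 + ((√(-5 + 0) - 1)*(-5 - 4))⁴) = 1/(-8933 + ((√(-5) - 1)*(-9))⁴) = 1/(-8933 + ((I*√5 - 1)*(-9))⁴) = 1/(-8933 + ((-1 + I*√5)*(-9))⁴) = 1/(-8933 + (9 - 9*I*√5)⁴)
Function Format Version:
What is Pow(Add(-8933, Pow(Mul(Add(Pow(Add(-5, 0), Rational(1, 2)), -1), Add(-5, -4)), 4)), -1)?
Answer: Mul(-1, I, Pow(Add(Mul(35177, I), Mul(104976, Pow(5, Rational(1, 2)))), -1)) ≈ Add(-6.2440e-7, Mul(-4.1666e-6, I))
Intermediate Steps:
Pow(Add(-8933, Pow(Mul(Add(Pow(Add(-5, 0), Rational(1, 2)), -1), Add(-5, -4)), 4)), -1) = Pow(Add(-8933, Pow(Mul(Add(Pow(-5, Rational(1, 2)), -1), -9), 4)), -1) = Pow(Add(-8933, Pow(Mul(Add(Mul(I, Pow(5, Rational(1, 2))), -1), -9), 4)), -1) = Pow(Add(-8933, Pow(Mul(Add(-1, Mul(I, Pow(5, Rational(1, 2)))), -9), 4)), -1) = Pow(Add(-8933, Pow(Add(9, Mul(-9, I, Pow(5, Rational(1, 2)))), 4)), -1)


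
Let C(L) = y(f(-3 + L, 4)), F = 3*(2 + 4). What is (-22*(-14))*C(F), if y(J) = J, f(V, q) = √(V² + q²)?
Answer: 308*√241 ≈ 4781.4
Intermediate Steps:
F = 18 (F = 3*6 = 18)
C(L) = √(16 + (-3 + L)²) (C(L) = √((-3 + L)² + 4²) = √((-3 + L)² + 16) = √(16 + (-3 + L)²))
(-22*(-14))*C(F) = (-22*(-14))*√(16 + (-3 + 18)²) = 308*√(16 + 15²) = 308*√(16 + 225) = 308*√241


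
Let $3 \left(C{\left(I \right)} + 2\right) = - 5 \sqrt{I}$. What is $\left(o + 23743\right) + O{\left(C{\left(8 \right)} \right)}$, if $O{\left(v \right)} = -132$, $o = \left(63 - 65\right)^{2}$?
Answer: $23615$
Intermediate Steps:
$C{\left(I \right)} = -2 - \frac{5 \sqrt{I}}{3}$ ($C{\left(I \right)} = -2 + \frac{\left(-5\right) \sqrt{I}}{3} = -2 - \frac{5 \sqrt{I}}{3}$)
$o = 4$ ($o = \left(-2\right)^{2} = 4$)
$\left(o + 23743\right) + O{\left(C{\left(8 \right)} \right)} = \left(4 + 23743\right) - 132 = 23747 - 132 = 23615$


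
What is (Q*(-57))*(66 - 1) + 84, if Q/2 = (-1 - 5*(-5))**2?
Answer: -4268076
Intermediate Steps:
Q = 1152 (Q = 2*(-1 - 5*(-5))**2 = 2*(-1 + 25)**2 = 2*24**2 = 2*576 = 1152)
(Q*(-57))*(66 - 1) + 84 = (1152*(-57))*(66 - 1) + 84 = -65664*65 + 84 = -4268160 + 84 = -4268076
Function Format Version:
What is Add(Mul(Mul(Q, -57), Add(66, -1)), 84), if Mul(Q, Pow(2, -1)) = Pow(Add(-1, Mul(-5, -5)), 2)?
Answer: -4268076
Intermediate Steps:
Q = 1152 (Q = Mul(2, Pow(Add(-1, Mul(-5, -5)), 2)) = Mul(2, Pow(Add(-1, 25), 2)) = Mul(2, Pow(24, 2)) = Mul(2, 576) = 1152)
Add(Mul(Mul(Q, -57), Add(66, -1)), 84) = Add(Mul(Mul(1152, -57), Add(66, -1)), 84) = Add(Mul(-65664, 65), 84) = Add(-4268160, 84) = -4268076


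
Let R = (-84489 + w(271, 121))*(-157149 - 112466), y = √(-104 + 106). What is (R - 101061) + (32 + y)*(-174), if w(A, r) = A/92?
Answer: 2095631284087/92 - 174*√2 ≈ 2.2779e+10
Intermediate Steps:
y = √2 ≈ 1.4142
w(A, r) = A/92 (w(A, r) = A*(1/92) = A/92)
R = 2095641093955/92 (R = (-84489 + (1/92)*271)*(-157149 - 112466) = (-84489 + 271/92)*(-269615) = -7772717/92*(-269615) = 2095641093955/92 ≈ 2.2779e+10)
(R - 101061) + (32 + y)*(-174) = (2095641093955/92 - 101061) + (32 + √2)*(-174) = 2095631796343/92 + (-5568 - 174*√2) = 2095631284087/92 - 174*√2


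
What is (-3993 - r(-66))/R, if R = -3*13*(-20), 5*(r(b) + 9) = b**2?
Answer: -2023/325 ≈ -6.2246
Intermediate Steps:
r(b) = -9 + b**2/5
R = 780 (R = -39*(-20) = 780)
(-3993 - r(-66))/R = (-3993 - (-9 + (1/5)*(-66)**2))/780 = (-3993 - (-9 + (1/5)*4356))*(1/780) = (-3993 - (-9 + 4356/5))*(1/780) = (-3993 - 1*4311/5)*(1/780) = (-3993 - 4311/5)*(1/780) = -24276/5*1/780 = -2023/325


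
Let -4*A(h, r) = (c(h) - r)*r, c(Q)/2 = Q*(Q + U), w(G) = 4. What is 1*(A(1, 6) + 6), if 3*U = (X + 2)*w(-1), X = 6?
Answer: -20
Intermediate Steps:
U = 32/3 (U = ((6 + 2)*4)/3 = (8*4)/3 = (1/3)*32 = 32/3 ≈ 10.667)
c(Q) = 2*Q*(32/3 + Q) (c(Q) = 2*(Q*(Q + 32/3)) = 2*(Q*(32/3 + Q)) = 2*Q*(32/3 + Q))
A(h, r) = -r*(-r + 2*h*(32 + 3*h)/3)/4 (A(h, r) = -(2*h*(32 + 3*h)/3 - r)*r/4 = -(-r + 2*h*(32 + 3*h)/3)*r/4 = -r*(-r + 2*h*(32 + 3*h)/3)/4)
1*(A(1, 6) + 6) = 1*((1/12)*6*(-64*1 - 6*1**2 + 3*6) + 6) = 1*((1/12)*6*(-64 - 6*1 + 18) + 6) = 1*((1/12)*6*(-64 - 6 + 18) + 6) = 1*((1/12)*6*(-52) + 6) = 1*(-26 + 6) = 1*(-20) = -20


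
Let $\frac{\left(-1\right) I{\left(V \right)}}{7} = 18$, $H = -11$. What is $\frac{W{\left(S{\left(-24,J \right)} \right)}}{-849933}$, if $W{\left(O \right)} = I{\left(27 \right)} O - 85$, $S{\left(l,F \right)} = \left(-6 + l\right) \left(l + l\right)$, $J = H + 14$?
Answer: $\frac{181525}{849933} \approx 0.21358$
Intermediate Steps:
$J = 3$ ($J = -11 + 14 = 3$)
$S{\left(l,F \right)} = 2 l \left(-6 + l\right)$ ($S{\left(l,F \right)} = \left(-6 + l\right) 2 l = 2 l \left(-6 + l\right)$)
$I{\left(V \right)} = -126$ ($I{\left(V \right)} = \left(-7\right) 18 = -126$)
$W{\left(O \right)} = -85 - 126 O$ ($W{\left(O \right)} = - 126 O - 85 = -85 - 126 O$)
$\frac{W{\left(S{\left(-24,J \right)} \right)}}{-849933} = \frac{-85 - 126 \cdot 2 \left(-24\right) \left(-6 - 24\right)}{-849933} = \left(-85 - 126 \cdot 2 \left(-24\right) \left(-30\right)\right) \left(- \frac{1}{849933}\right) = \left(-85 - 181440\right) \left(- \frac{1}{849933}\right) = \left(-181525\right) \left(- \frac{1}{849933}\right) = \frac{181525}{849933}$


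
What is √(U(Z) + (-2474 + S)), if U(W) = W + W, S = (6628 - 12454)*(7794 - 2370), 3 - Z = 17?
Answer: 3*I*√3511414 ≈ 5621.6*I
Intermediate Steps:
Z = -14 (Z = 3 - 1*17 = 3 - 17 = -14)
S = -31600224 (S = -5826*5424 = -31600224)
U(W) = 2*W
√(U(Z) + (-2474 + S)) = √(2*(-14) + (-2474 - 31600224)) = √(-28 - 31602698) = √(-31602726) = 3*I*√3511414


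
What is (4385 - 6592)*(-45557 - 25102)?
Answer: 155944413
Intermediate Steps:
(4385 - 6592)*(-45557 - 25102) = -2207*(-70659) = 155944413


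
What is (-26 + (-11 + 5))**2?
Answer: 1024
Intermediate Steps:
(-26 + (-11 + 5))**2 = (-26 - 6)**2 = (-32)**2 = 1024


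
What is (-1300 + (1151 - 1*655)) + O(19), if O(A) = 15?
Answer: -789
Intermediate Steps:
(-1300 + (1151 - 1*655)) + O(19) = (-1300 + (1151 - 1*655)) + 15 = (-1300 + (1151 - 655)) + 15 = (-1300 + 496) + 15 = -804 + 15 = -789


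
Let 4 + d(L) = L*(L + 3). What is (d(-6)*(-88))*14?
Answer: -17248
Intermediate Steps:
d(L) = -4 + L*(3 + L) (d(L) = -4 + L*(L + 3) = -4 + L*(3 + L))
(d(-6)*(-88))*14 = ((-4 + (-6)**2 + 3*(-6))*(-88))*14 = ((-4 + 36 - 18)*(-88))*14 = (14*(-88))*14 = -1232*14 = -17248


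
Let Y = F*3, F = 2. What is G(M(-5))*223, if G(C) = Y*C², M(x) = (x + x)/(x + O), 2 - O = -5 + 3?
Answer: 133800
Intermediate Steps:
O = 4 (O = 2 - (-5 + 3) = 2 - 1*(-2) = 2 + 2 = 4)
Y = 6 (Y = 2*3 = 6)
M(x) = 2*x/(4 + x) (M(x) = (x + x)/(x + 4) = (2*x)/(4 + x) = 2*x/(4 + x))
G(C) = 6*C²
G(M(-5))*223 = (6*(2*(-5)/(4 - 5))²)*223 = (6*(2*(-5)/(-1))²)*223 = (6*(2*(-5)*(-1))²)*223 = (6*10²)*223 = (6*100)*223 = 600*223 = 133800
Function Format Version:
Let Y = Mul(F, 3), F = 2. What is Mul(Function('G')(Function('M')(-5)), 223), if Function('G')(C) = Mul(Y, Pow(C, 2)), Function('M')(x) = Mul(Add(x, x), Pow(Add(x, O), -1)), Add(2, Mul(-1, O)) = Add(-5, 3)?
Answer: 133800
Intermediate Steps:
O = 4 (O = Add(2, Mul(-1, Add(-5, 3))) = Add(2, Mul(-1, -2)) = Add(2, 2) = 4)
Y = 6 (Y = Mul(2, 3) = 6)
Function('M')(x) = Mul(2, x, Pow(Add(4, x), -1)) (Function('M')(x) = Mul(Add(x, x), Pow(Add(x, 4), -1)) = Mul(Mul(2, x), Pow(Add(4, x), -1)) = Mul(2, x, Pow(Add(4, x), -1)))
Function('G')(C) = Mul(6, Pow(C, 2))
Mul(Function('G')(Function('M')(-5)), 223) = Mul(Mul(6, Pow(Mul(2, -5, Pow(Add(4, -5), -1)), 2)), 223) = Mul(Mul(6, Pow(Mul(2, -5, Pow(-1, -1)), 2)), 223) = Mul(Mul(6, Pow(Mul(2, -5, -1), 2)), 223) = Mul(Mul(6, Pow(10, 2)), 223) = Mul(Mul(6, 100), 223) = Mul(600, 223) = 133800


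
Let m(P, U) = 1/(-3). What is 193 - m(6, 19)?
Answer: 580/3 ≈ 193.33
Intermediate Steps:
m(P, U) = -⅓
193 - m(6, 19) = 193 - 1*(-⅓) = 193 + ⅓ = 580/3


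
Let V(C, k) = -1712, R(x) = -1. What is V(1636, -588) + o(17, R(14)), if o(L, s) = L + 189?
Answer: -1506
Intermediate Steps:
o(L, s) = 189 + L
V(1636, -588) + o(17, R(14)) = -1712 + (189 + 17) = -1712 + 206 = -1506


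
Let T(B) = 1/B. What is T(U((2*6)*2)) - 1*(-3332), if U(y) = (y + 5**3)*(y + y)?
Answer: 23830465/7152 ≈ 3332.0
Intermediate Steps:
U(y) = 2*y*(125 + y) (U(y) = (y + 125)*(2*y) = (125 + y)*(2*y) = 2*y*(125 + y))
T(U((2*6)*2)) - 1*(-3332) = 1/(2*((2*6)*2)*(125 + (2*6)*2)) - 1*(-3332) = 1/(2*(12*2)*(125 + 12*2)) + 3332 = 1/(2*24*(125 + 24)) + 3332 = 1/(2*24*149) + 3332 = 1/7152 + 3332 = 23830465/7152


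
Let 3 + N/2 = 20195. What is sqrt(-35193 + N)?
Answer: sqrt(5191) ≈ 72.049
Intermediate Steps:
N = 40384 (N = -6 + 2*20195 = -6 + 40390 = 40384)
sqrt(-35193 + N) = sqrt(-35193 + 40384) = sqrt(5191)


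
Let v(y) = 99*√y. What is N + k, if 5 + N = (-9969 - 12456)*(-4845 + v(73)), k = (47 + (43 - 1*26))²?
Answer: 108653216 - 2220075*√73 ≈ 8.9685e+7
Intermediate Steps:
k = 4096 (k = (47 + (43 - 26))² = (47 + 17)² = 64² = 4096)
N = 108649120 - 2220075*√73 (N = -5 + (-9969 - 12456)*(-4845 + 99*√73) = -5 - 22425*(-4845 + 99*√73) = -5 + (108649125 - 2220075*√73) = 108649120 - 2220075*√73 ≈ 8.9681e+7)
N + k = (108649120 - 2220075*√73) + 4096 = 108653216 - 2220075*√73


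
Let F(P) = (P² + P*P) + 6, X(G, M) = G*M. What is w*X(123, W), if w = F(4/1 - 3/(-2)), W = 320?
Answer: 2617440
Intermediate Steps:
F(P) = 6 + 2*P² (F(P) = (P² + P²) + 6 = 2*P² + 6 = 6 + 2*P²)
w = 133/2 (w = 6 + 2*(4/1 - 3/(-2))² = 6 + 2*(4*1 - 3*(-½))² = 6 + 2*(4 + 3/2)² = 6 + 2*(11/2)² = 6 + 2*(121/4) = 6 + 121/2 = 133/2 ≈ 66.500)
w*X(123, W) = 133*(123*320)/2 = (133/2)*39360 = 2617440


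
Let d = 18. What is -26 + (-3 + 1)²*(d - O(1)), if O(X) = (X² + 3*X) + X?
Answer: 26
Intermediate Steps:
O(X) = X² + 4*X
-26 + (-3 + 1)²*(d - O(1)) = -26 + (-3 + 1)²*(18 - (4 + 1)) = -26 + (-2)²*(18 - 5) = -26 + 4*(18 - 1*5) = -26 + 4*(18 - 5) = -26 + 4*13 = -26 + 52 = 26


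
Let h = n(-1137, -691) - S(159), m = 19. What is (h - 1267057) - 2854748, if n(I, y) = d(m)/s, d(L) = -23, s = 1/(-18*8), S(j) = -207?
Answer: -4118286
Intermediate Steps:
s = -1/144 (s = 1/(-144) = -1/144 ≈ -0.0069444)
n(I, y) = 3312 (n(I, y) = -23/(-1/144) = -23*(-144) = 3312)
h = 3519 (h = 3312 - 1*(-207) = 3312 + 207 = 3519)
(h - 1267057) - 2854748 = (3519 - 1267057) - 2854748 = -1263538 - 2854748 = -4118286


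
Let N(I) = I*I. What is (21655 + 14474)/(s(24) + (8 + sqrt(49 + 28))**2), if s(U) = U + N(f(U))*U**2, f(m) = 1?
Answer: 26771589/529369 - 578064*sqrt(77)/529369 ≈ 40.990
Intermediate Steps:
N(I) = I**2
s(U) = U + U**2 (s(U) = U + 1**2*U**2 = U + 1*U**2 = U + U**2)
(21655 + 14474)/(s(24) + (8 + sqrt(49 + 28))**2) = (21655 + 14474)/(24*(1 + 24) + (8 + sqrt(49 + 28))**2) = 36129/(24*25 + (8 + sqrt(77))**2) = 36129/(600 + (8 + sqrt(77))**2)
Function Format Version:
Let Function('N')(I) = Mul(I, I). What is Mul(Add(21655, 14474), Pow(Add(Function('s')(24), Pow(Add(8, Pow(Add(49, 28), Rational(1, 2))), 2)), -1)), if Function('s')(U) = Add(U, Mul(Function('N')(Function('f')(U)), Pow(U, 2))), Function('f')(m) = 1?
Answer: Add(Rational(26771589, 529369), Mul(Rational(-578064, 529369), Pow(77, Rational(1, 2)))) ≈ 40.990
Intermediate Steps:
Function('N')(I) = Pow(I, 2)
Function('s')(U) = Add(U, Pow(U, 2)) (Function('s')(U) = Add(U, Mul(Pow(1, 2), Pow(U, 2))) = Add(U, Mul(1, Pow(U, 2))) = Add(U, Pow(U, 2)))
Mul(Add(21655, 14474), Pow(Add(Function('s')(24), Pow(Add(8, Pow(Add(49, 28), Rational(1, 2))), 2)), -1)) = Mul(Add(21655, 14474), Pow(Add(Mul(24, Add(1, 24)), Pow(Add(8, Pow(Add(49, 28), Rational(1, 2))), 2)), -1)) = Mul(36129, Pow(Add(Mul(24, 25), Pow(Add(8, Pow(77, Rational(1, 2))), 2)), -1)) = Mul(36129, Pow(Add(600, Pow(Add(8, Pow(77, Rational(1, 2))), 2)), -1))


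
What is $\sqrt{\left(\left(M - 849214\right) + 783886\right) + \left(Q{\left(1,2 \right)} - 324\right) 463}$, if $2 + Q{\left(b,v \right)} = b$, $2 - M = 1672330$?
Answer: $i \sqrt{1888131} \approx 1374.1 i$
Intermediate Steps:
$M = -1672328$ ($M = 2 - 1672330 = -1672328$)
$Q{\left(b,v \right)} = -2 + b$
$\sqrt{\left(\left(M - 849214\right) + 783886\right) + \left(Q{\left(1,2 \right)} - 324\right) 463} = \sqrt{\left(\left(-1672328 - 849214\right) + 783886\right) + \left(\left(-2 + 1\right) - 324\right) 463} = \sqrt{\left(-2521542 + 783886\right) + \left(-1 - 324\right) 463} = \sqrt{-1737656 - 150475} = \sqrt{-1888131} = i \sqrt{1888131}$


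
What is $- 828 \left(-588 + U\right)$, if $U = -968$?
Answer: $1288368$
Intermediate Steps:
$- 828 \left(-588 + U\right) = - 828 \left(-588 - 968\right) = \left(-828\right) \left(-1556\right) = 1288368$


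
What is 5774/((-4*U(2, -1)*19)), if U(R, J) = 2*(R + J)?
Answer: -2887/76 ≈ -37.987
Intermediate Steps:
U(R, J) = 2*J + 2*R (U(R, J) = 2*(J + R) = 2*J + 2*R)
5774/((-4*U(2, -1)*19)) = 5774/((-4*(2*(-1) + 2*2)*19)) = 5774/((-4*(-2 + 4)*19)) = 5774/((-4*2*19)) = 5774/((-8*19)) = 5774/(-152) = 5774*(-1/152) = -2887/76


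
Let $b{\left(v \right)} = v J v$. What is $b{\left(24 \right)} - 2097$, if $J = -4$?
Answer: $-4401$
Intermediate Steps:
$b{\left(v \right)} = - 4 v^{2}$ ($b{\left(v \right)} = v \left(-4\right) v = - 4 v v = - 4 v^{2}$)
$b{\left(24 \right)} - 2097 = - 4 \cdot 24^{2} - 2097 = \left(-4\right) 576 - 2097 = -2304 - 2097 = -4401$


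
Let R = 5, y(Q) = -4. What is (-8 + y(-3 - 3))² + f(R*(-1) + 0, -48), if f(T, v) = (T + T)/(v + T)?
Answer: 7642/53 ≈ 144.19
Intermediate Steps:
f(T, v) = 2*T/(T + v) (f(T, v) = (2*T)/(T + v) = 2*T/(T + v))
(-8 + y(-3 - 3))² + f(R*(-1) + 0, -48) = (-8 - 4)² + 2*(5*(-1) + 0)/((5*(-1) + 0) - 48) = (-12)² + 2*(-5 + 0)/((-5 + 0) - 48) = 144 + 2*(-5)/(-5 - 48) = 144 + 2*(-5)/(-53) = 144 + 2*(-5)*(-1/53) = 144 + 10/53 = 7642/53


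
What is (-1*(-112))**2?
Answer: 12544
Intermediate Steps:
(-1*(-112))**2 = 112**2 = 12544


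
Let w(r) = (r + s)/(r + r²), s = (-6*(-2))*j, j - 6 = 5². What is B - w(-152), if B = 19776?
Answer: 113474633/5738 ≈ 19776.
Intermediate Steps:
j = 31 (j = 6 + 5² = 6 + 25 = 31)
s = 372 (s = -6*(-2)*31 = 12*31 = 372)
w(r) = (372 + r)/(r + r²) (w(r) = (r + 372)/(r + r²) = (372 + r)/(r + r²))
B - w(-152) = 19776 - (372 - 152)/((-152)*(1 - 152)) = 19776 - (-1)*220/(152*(-151)) = 19776 - (-1)*(-1)*220/(152*151) = 19776 - 1*55/5738 = 19776 - 55/5738 = 113474633/5738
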